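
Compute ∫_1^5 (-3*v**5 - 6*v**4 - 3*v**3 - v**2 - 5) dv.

By the power rule, an antiderivative is F(v) = -v**6/2 - 6*v**5/5 - 3*v**4/4 - v**3/3 - 5*v.
Then F(5) - F(1) = (-145175/12) - (-467/60) = -181352/15.

-181352/15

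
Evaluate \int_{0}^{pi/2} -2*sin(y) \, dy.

An antiderivative is F(y) = 2*cos(y).
Then F(pi/2) - F(0) = (0) - (2) = -2.

-2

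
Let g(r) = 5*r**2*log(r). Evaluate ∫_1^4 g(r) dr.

Integrate by parts once (u = ln r, dv = 5*r**2 dr).
An antiderivative is F(r) = 5*r**3*(3*log(r) - 1)/9.
Then F(4) - F(1) = (-320/9 + 640*log(2)/3) - (-5/9) = -35 + 640*log(2)/3.

-35 + 640*log(2)/3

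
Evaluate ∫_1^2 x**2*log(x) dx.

-7/9 + 8*log(2)/3

Integrate by parts once (u = ln x, dv = x**2 dx).
An antiderivative is F(x) = x**3*(3*log(x) - 1)/9.
Then F(2) - F(1) = (-8/9 + 8*log(2)/3) - (-1/9) = -7/9 + 8*log(2)/3.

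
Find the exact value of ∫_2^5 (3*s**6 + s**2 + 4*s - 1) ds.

234537/7

By the power rule, an antiderivative is F(s) = 3*s**7/7 + s**3/3 + 2*s**2 - s.
Then F(5) - F(2) = (704945/21) - (1334/21) = 234537/7.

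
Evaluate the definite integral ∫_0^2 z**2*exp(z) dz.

Integrate by parts twice (u = z^2, dv = exp(z) dz).
An antiderivative is F(z) = (z**2 - 2*z + 2)*exp(z).
Then F(2) - F(0) = (2*exp(2)) - (2) = -2 + 2*exp(2).

-2 + 2*exp(2)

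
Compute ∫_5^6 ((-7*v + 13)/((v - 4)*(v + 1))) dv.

-4*log(7) + log(2) + 4*log(3)

Factor the denominator: v**2 - 3*v - 4 = (v + 1)(v - 4).
Partial fractions: (-7*v + 13)/((v - 4)*(v + 1)) = -4/(v + 1) - 3/(v - 4).
An antiderivative is F(v) = -3*log(v - 4) - 4*log(v + 1).
Then F(6) - F(5) = (-4*log(7) - 3*log(2)) - (-4*log(3) - 4*log(2)) = -4*log(7) + log(2) + 4*log(3).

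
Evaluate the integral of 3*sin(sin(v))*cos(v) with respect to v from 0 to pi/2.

Let u = sin(v), so du = cos(v) dv. When v = 0, u = 0; when v = pi/2, u = 1.
The integral becomes 3·∫ sin(u) du from 0 to 1, with antiderivative -3*cos(u).
Back in v: F(v) = -3*cos(sin(v)).
Then F(pi/2) - F(0) = (-3*cos(1)) - (-3) = 3 - 3*cos(1).

3 - 3*cos(1)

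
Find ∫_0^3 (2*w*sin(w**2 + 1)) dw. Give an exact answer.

Let u = w**2 + 1, so du = 2*w dw. When w = 0, u = 1; when w = 3, u = 10.
The integral becomes ∫ sin(u) du from 1 to 10, with antiderivative -cos(u).
Back in w: F(w) = -cos(w**2 + 1).
Then F(3) - F(0) = (-cos(10)) - (-cos(1)) = cos(1) - cos(10).

cos(1) - cos(10)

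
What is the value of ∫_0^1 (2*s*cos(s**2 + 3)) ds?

Let u = s**2 + 3, so du = 2*s ds. When s = 0, u = 3; when s = 1, u = 4.
The integral becomes ∫ cos(u) du from 3 to 4, with antiderivative sin(u).
Back in s: F(s) = sin(s**2 + 3).
Then F(1) - F(0) = (sin(4)) - (sin(3)) = sin(4) - sin(3).

sin(4) - sin(3)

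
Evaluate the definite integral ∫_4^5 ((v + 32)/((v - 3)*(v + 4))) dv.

-8*log(3) + 17*log(2)

Factor the denominator: v**2 + v - 12 = (v + 4)(v - 3).
Partial fractions: (v + 32)/((v - 3)*(v + 4)) = -4/(v + 4) + 5/(v - 3).
An antiderivative is F(v) = 5*log(v - 3) - 4*log(v + 4).
Then F(5) - F(4) = (-8*log(3) + 5*log(2)) - (-12*log(2)) = -8*log(3) + 17*log(2).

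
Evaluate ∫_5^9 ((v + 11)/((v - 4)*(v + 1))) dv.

Factor the denominator: v**2 - 3*v - 4 = (v + 1)(v - 4).
Partial fractions: (v + 11)/((v - 4)*(v + 1)) = -2/(v + 1) + 3/(v - 4).
An antiderivative is F(v) = 3*log(v - 4) - 2*log(v + 1).
Then F(9) - F(5) = (log(5/4)) - (-log(36)) = log(45).

log(45)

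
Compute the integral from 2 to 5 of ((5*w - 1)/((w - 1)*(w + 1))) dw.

7*log(2)

Factor the denominator: w**2 - 1 = (w + 1)(w - 1).
Partial fractions: (5*w - 1)/((w - 1)*(w + 1)) = 3/(w + 1) + 2/(w - 1).
An antiderivative is F(w) = 2*log(w - 1) + 3*log(w + 1).
Then F(5) - F(2) = (3*log(3) + 7*log(2)) - (log(27)) = 7*log(2).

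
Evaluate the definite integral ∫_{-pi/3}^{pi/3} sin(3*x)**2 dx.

Use the identity sin^2(3*x) = (1 - cos(6*x))/2.
An antiderivative is F(x) = x/2 - sin(6*x)/12.
Then F(pi/3) - F(-pi/3) = (pi/6) - (-pi/6) = pi/3.

pi/3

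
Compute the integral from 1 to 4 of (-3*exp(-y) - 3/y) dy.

An antiderivative is F(y) = -3*log(y) + 3*exp(-y).
Then F(4) - F(1) = (-6*log(2) + 3*exp(-4)) - (3*exp(-1)) = -6*log(2) - 3*exp(-1) + 3*exp(-4).

-6*log(2) - 3*exp(-1) + 3*exp(-4)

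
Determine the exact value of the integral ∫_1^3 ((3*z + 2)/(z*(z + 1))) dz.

Factor the denominator: z**2 + z = (z + 1)z.
Partial fractions: (3*z + 2)/(z*(z + 1)) = 1/(z + 1) + 2/z.
An antiderivative is F(z) = 2*log(z) + log(z + 1).
Then F(3) - F(1) = (log(36)) - (log(2)) = log(18).

log(18)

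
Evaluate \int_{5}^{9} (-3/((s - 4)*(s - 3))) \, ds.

Factor the denominator: s**2 - 7*s + 12 = (s - 3)(s - 4).
Partial fractions: -3/((s - 4)*(s - 3)) = 3/(s - 3) - 3/(s - 4).
An antiderivative is F(s) = -3*log(s - 4) + 3*log(s - 3).
Then F(9) - F(5) = (-3*log(5) + 3*log(2) + 3*log(3)) - (log(8)) = -3*log(5) + 3*log(3).

-3*log(5) + 3*log(3)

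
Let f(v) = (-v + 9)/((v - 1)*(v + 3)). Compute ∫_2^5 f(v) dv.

-5*log(2) + 3*log(5)

Factor the denominator: v**2 + 2*v - 3 = (v + 3)(v - 1).
Partial fractions: (-v + 9)/((v - 1)*(v + 3)) = -3/(v + 3) + 2/(v - 1).
An antiderivative is F(v) = 2*log(v - 1) - 3*log(v + 3).
Then F(5) - F(2) = (-log(32)) - (-3*log(5)) = -5*log(2) + 3*log(5).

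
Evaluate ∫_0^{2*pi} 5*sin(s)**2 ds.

5*pi

Use the identity sin^2(s) = (1 - cos(2*s))/2.
An antiderivative is F(s) = 5*s/2 - 5*sin(2*s)/4.
Then F(2*pi) - F(0) = (5*pi) - (0) = 5*pi.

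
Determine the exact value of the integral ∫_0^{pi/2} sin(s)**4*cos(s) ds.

Let u = sin(s), so du = cos(s) ds. When s = 0, u = 0; when s = pi/2, u = 1.
The integral becomes ∫ u**4 du from 0 to 1, with antiderivative u**5/5.
Back in s: F(s) = sin(s)**5/5.
Then F(pi/2) - F(0) = (1/5) - (0) = 1/5.

1/5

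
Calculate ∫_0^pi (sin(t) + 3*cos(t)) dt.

2

An antiderivative is F(t) = 3*sin(t) - cos(t).
Then F(pi) - F(0) = (1) - (-1) = 2.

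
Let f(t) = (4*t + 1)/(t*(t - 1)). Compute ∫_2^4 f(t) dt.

Factor the denominator: t**2 - t = t(t - 1).
Partial fractions: (4*t + 1)/(t*(t - 1)) = -1/t + 5/(t - 1).
An antiderivative is F(t) = -log(t) + 5*log(t - 1).
Then F(4) - F(2) = (-2*log(2) + 5*log(3)) - (-log(2)) = -log(2) + 5*log(3).

-log(2) + 5*log(3)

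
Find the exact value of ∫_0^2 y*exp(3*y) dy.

Integrate by parts once (u = y, dv = exp(3*y) dy).
An antiderivative is F(y) = (3*y - 1)*exp(3*y)/9.
Then F(2) - F(0) = (5*exp(6)/9) - (-1/9) = 1/9 + 5*exp(6)/9.

1/9 + 5*exp(6)/9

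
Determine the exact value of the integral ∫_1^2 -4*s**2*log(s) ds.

28/9 - 32*log(2)/3

Integrate by parts once (u = ln s, dv = -4*s**2 ds).
An antiderivative is F(s) = -4*s**3*(3*log(s) - 1)/9.
Then F(2) - F(1) = (32/9 - 32*log(2)/3) - (4/9) = 28/9 - 32*log(2)/3.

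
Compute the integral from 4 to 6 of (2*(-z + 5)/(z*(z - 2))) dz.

-5*log(3) + 8*log(2)

Factor the denominator: z**2 - 2*z = z(z - 2).
Partial fractions: 2*(-z + 5)/(z*(z - 2)) = -5/z + 3/(z - 2).
An antiderivative is F(z) = -5*log(z) + 3*log(z - 2).
Then F(6) - F(4) = (-5*log(3) + log(2)) - (-7*log(2)) = -5*log(3) + 8*log(2).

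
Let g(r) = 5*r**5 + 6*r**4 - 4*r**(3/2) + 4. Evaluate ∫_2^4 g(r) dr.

By the power rule, an antiderivative is F(r) = 5*r**6/6 - 8*r**(5/2)/5 + 6*r**5/5 + 4*r.
Then F(4) - F(2) = (69104/15) - (1496/15 - 32*sqrt(2)/5) = 32*sqrt(2)/5 + 22536/5.

32*sqrt(2)/5 + 22536/5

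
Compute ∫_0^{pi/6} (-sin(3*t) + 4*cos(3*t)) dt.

An antiderivative is F(t) = 4*sin(3*t)/3 + cos(3*t)/3.
Then F(pi/6) - F(0) = (4/3) - (1/3) = 1.

1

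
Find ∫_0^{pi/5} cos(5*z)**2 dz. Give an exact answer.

pi/10

Use the identity cos^2(5*z) = (1 + cos(10*z))/2.
An antiderivative is F(z) = z/2 + sin(10*z)/20.
Then F(pi/5) - F(0) = (pi/10) - (0) = pi/10.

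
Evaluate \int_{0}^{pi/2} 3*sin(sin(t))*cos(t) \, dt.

3 - 3*cos(1)

Let u = sin(t), so du = cos(t) dt. When t = 0, u = 0; when t = pi/2, u = 1.
The integral becomes 3·∫ sin(u) du from 0 to 1, with antiderivative -3*cos(u).
Back in t: F(t) = -3*cos(sin(t)).
Then F(pi/2) - F(0) = (-3*cos(1)) - (-3) = 3 - 3*cos(1).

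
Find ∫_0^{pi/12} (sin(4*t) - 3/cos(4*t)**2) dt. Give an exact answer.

1/8 - 3*sqrt(3)/4

An antiderivative is F(t) = -cos(4*t)/4 - 3*tan(4*t)/4.
Then F(pi/12) - F(0) = (-3*sqrt(3)/4 - 1/8) - (-1/4) = 1/8 - 3*sqrt(3)/4.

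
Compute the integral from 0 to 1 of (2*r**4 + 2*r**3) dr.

By the power rule, an antiderivative is F(r) = 2*r**5/5 + r**4/2.
Then F(1) - F(0) = (9/10) - (0) = 9/10.

9/10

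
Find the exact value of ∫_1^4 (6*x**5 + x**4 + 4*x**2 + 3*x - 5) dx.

43911/10

By the power rule, an antiderivative is F(x) = x**6 + x**5/5 + 4*x**3/3 + 3*x**2/2 - 5*x.
Then F(4) - F(1) = (65852/15) - (-29/30) = 43911/10.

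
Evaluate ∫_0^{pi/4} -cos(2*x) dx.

An antiderivative is F(x) = -sin(2*x)/2.
Then F(pi/4) - F(0) = (-1/2) - (0) = -1/2.

-1/2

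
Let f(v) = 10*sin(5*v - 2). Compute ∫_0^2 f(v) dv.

Let u = 5*v - 2, so du = 5 dv. When v = 0, u = -2; when v = 2, u = 8.
The integral becomes 2·∫ sin(u) du from -2 to 8, with antiderivative -2*cos(u).
Back in v: F(v) = -2*cos(5*v - 2).
Then F(2) - F(0) = (-2*cos(8)) - (-2*cos(2)) = 2*cos(2) - 2*cos(8).

2*cos(2) - 2*cos(8)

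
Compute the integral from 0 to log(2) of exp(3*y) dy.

Let u = exp(y), so du = exp(y) dy. When y = 0, u = 1; when y = log(2), u = 2.
The integral becomes ∫ u**2 du from 1 to 2, with antiderivative u**3/3.
Back in y: F(y) = exp(3*y)/3.
Then F(log(2)) - F(0) = (8/3) - (1/3) = 7/3.

7/3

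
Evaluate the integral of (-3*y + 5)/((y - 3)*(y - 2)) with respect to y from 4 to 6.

Factor the denominator: y**2 - 5*y + 6 = (y - 2)(y - 3).
Partial fractions: (-3*y + 5)/((y - 3)*(y - 2)) = 1/(y - 2) - 4/(y - 3).
An antiderivative is F(y) = -4*log(y - 3) + log(y - 2).
Then F(6) - F(4) = (log(4/81)) - (log(2)) = log(2/81).

log(2/81)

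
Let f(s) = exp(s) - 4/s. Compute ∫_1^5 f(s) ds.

-4*log(5) - exp(1) + exp(5)

An antiderivative is F(s) = exp(s) - 4*log(s).
Then F(5) - F(1) = (-4*log(5) + exp(5)) - (exp(1)) = -4*log(5) - exp(1) + exp(5).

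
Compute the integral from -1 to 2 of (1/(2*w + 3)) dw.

log(7)/2

An antiderivative is F(w) = log(2*w + 3)/2.
Then F(2) - F(-1) = (log(7)/2) - (0) = log(7)/2.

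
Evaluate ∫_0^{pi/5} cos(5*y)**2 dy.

pi/10

Use the identity cos^2(5*y) = (1 + cos(10*y))/2.
An antiderivative is F(y) = y/2 + sin(10*y)/20.
Then F(pi/5) - F(0) = (pi/10) - (0) = pi/10.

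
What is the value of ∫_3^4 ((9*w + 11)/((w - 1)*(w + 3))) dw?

Factor the denominator: w**2 + 2*w - 3 = (w + 3)(w - 1).
Partial fractions: (9*w + 11)/((w - 1)*(w + 3)) = 4/(w + 3) + 5/(w - 1).
An antiderivative is F(w) = 5*log(w - 1) + 4*log(w + 3).
Then F(4) - F(3) = (5*log(3) + 4*log(7)) - (4*log(3) + 9*log(2)) = -9*log(2) + log(3) + 4*log(7).

-9*log(2) + log(3) + 4*log(7)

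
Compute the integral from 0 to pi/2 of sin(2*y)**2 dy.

pi/4

Use the identity sin^2(2*y) = (1 - cos(4*y))/2.
An antiderivative is F(y) = y/2 - sin(4*y)/8.
Then F(pi/2) - F(0) = (pi/4) - (0) = pi/4.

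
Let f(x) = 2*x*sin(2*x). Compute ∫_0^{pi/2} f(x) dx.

pi/2

Integrate by parts once (u = x, dv = 2*sin(2*x) dx).
An antiderivative is F(x) = -x*cos(2*x) + sin(2*x)/2.
Then F(pi/2) - F(0) = (pi/2) - (0) = pi/2.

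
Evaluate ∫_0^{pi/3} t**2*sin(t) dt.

Integrate by parts twice (u = t^2, dv = sin(t) dt).
An antiderivative is F(t) = -t**2*cos(t) + 2*t*sin(t) + 2*cos(t).
Then F(pi/3) - F(0) = (-pi**2/18 + 1 + sqrt(3)*pi/3) - (2) = -1 - pi**2/18 + sqrt(3)*pi/3.

-1 - pi**2/18 + sqrt(3)*pi/3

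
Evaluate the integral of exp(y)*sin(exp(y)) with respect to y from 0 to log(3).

Let u = exp(y), so du = exp(y) dy. When y = 0, u = 1; when y = log(3), u = 3.
The integral becomes ∫ sin(u) du from 1 to 3, with antiderivative -cos(u).
Back in y: F(y) = -cos(exp(y)).
Then F(log(3)) - F(0) = (-cos(3)) - (-cos(1)) = cos(1) - cos(3).

cos(1) - cos(3)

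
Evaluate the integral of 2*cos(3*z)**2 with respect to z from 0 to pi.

Use the identity cos^2(3*z) = (1 + cos(6*z))/2.
An antiderivative is F(z) = z + sin(6*z)/6.
Then F(pi) - F(0) = (pi) - (0) = pi.

pi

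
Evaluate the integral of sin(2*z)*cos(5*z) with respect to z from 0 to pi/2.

-2/21

Use the identity sin(2*z)cos(5*z) = [sin(7*z) + sin(-3*z)]/2.
An antiderivative is F(z) = cos(3*z)/6 - cos(7*z)/14.
Then F(pi/2) - F(0) = (0) - (2/21) = -2/21.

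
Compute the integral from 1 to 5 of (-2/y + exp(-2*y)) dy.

(-4*exp(10)*log(5) - 1 + exp(8))*exp(-10)/2

An antiderivative is F(y) = -2*log(y) - exp(-2*y)/2.
Then F(5) - F(1) = (-2*log(5) - exp(-10)/2) - (-exp(-2)/2) = (-4*exp(10)*log(5) - 1 + exp(8))*exp(-10)/2.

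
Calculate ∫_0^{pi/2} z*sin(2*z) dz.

pi/4

Integrate by parts once (u = z, dv = sin(2*z) dz).
An antiderivative is F(z) = -z*cos(2*z)/2 + sin(2*z)/4.
Then F(pi/2) - F(0) = (pi/4) - (0) = pi/4.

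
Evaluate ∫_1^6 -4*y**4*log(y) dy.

1244 - 31104*log(6)/5

Integrate by parts once (u = ln y, dv = -4*y**4 dy).
An antiderivative is F(y) = -4*y**5*(5*log(y) - 1)/25.
Then F(6) - F(1) = (31104/25 - 31104*log(6)/5) - (4/25) = 1244 - 31104*log(6)/5.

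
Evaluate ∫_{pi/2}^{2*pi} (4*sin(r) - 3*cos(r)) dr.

An antiderivative is F(r) = -3*sin(r) - 4*cos(r).
Then F(2*pi) - F(pi/2) = (-4) - (-3) = -1.

-1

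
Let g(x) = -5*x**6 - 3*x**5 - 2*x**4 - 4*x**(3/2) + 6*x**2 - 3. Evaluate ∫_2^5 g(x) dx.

By the power rule, an antiderivative is F(x) = -5*x**7/7 - x**6/2 - 8*x**(5/2)/5 - 2*x**5/5 + 2*x**3 - 3*x.
Then F(5) - F(2) = (-904835/14 - 40*sqrt(5)) - (-4418/35 - 32*sqrt(2)/5) = -4515339/70 - 40*sqrt(5) + 32*sqrt(2)/5.

-4515339/70 - 40*sqrt(5) + 32*sqrt(2)/5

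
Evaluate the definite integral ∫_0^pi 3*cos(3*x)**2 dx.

Use the identity cos^2(3*x) = (1 + cos(6*x))/2.
An antiderivative is F(x) = 3*x/2 + sin(6*x)/4.
Then F(pi) - F(0) = (3*pi/2) - (0) = 3*pi/2.

3*pi/2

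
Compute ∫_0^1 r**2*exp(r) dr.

Integrate by parts twice (u = r^2, dv = exp(r) dr).
An antiderivative is F(r) = (r**2 - 2*r + 2)*exp(r).
Then F(1) - F(0) = (E) - (2) = -2 + E.

-2 + E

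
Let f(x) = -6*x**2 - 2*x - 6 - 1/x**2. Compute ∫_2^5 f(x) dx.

By the power rule, an antiderivative is F(x) = -2*x**3 - x**2 - 6*x + 1/x.
Then F(5) - F(2) = (-1524/5) - (-63/2) = -2733/10.

-2733/10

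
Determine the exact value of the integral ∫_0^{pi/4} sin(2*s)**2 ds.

Use the identity sin^2(2*s) = (1 - cos(4*s))/2.
An antiderivative is F(s) = s/2 - sin(4*s)/8.
Then F(pi/4) - F(0) = (pi/8) - (0) = pi/8.

pi/8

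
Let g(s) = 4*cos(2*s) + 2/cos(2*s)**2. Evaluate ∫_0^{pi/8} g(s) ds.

An antiderivative is F(s) = 2*sin(2*s) + tan(2*s).
Then F(pi/8) - F(0) = (1 + sqrt(2)) - (0) = 1 + sqrt(2).

1 + sqrt(2)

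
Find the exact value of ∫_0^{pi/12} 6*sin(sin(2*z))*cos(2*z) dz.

Let u = sin(2*z), so du = 2*cos(2*z) dz. When z = 0, u = 0; when z = pi/12, u = 1/2.
The integral becomes 3·∫ sin(u) du from 0 to 1/2, with antiderivative -3*cos(u).
Back in z: F(z) = -3*cos(sin(2*z)).
Then F(pi/12) - F(0) = (-3*cos(1/2)) - (-3) = 3 - 3*cos(1/2).

3 - 3*cos(1/2)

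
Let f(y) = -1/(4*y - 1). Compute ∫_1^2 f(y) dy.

An antiderivative is F(y) = -log(4*y - 1)/4.
Then F(2) - F(1) = (-log(7)/4) - (-log(3)/4) = -log(7)/4 + log(3)/4.

-log(7)/4 + log(3)/4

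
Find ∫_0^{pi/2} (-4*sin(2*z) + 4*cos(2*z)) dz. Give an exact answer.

-4

An antiderivative is F(z) = 2*sin(2*z) + 2*cos(2*z).
Then F(pi/2) - F(0) = (-2) - (2) = -4.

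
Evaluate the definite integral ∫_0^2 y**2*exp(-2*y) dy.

Integrate by parts twice (u = y^2, dv = exp(-2*y) dy).
An antiderivative is F(y) = (-2*y**2 - 2*y - 1)*exp(-2*y)/4.
Then F(2) - F(0) = (-13*exp(-4)/4) - (-1/4) = (-13 + exp(4))*exp(-4)/4.

(-13 + exp(4))*exp(-4)/4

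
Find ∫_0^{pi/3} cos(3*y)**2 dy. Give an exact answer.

Use the identity cos^2(3*y) = (1 + cos(6*y))/2.
An antiderivative is F(y) = y/2 + sin(6*y)/12.
Then F(pi/3) - F(0) = (pi/6) - (0) = pi/6.

pi/6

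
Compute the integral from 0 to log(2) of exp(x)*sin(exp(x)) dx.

Let u = exp(x), so du = exp(x) dx. When x = 0, u = 1; when x = log(2), u = 2.
The integral becomes ∫ sin(u) du from 1 to 2, with antiderivative -cos(u).
Back in x: F(x) = -cos(exp(x)).
Then F(log(2)) - F(0) = (-cos(2)) - (-cos(1)) = -cos(2) + cos(1).

-cos(2) + cos(1)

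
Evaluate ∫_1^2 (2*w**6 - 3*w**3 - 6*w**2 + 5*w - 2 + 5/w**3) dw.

1031/56

By the power rule, an antiderivative is F(w) = 2*w**7/7 - 3*w**4/4 - 2*w**3 + 5*w**2/2 - 2*w - 5/(2*w**2).
Then F(2) - F(1) = (781/56) - (-125/28) = 1031/56.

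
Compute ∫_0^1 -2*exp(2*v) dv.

1 - exp(2)

An antiderivative is F(v) = -exp(2*v).
Then F(1) - F(0) = (-exp(2)) - (-1) = 1 - exp(2).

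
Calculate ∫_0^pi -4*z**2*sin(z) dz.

16 - 4*pi**2

Integrate by parts twice (u = z^2, dv = -4*sin(z) dz).
An antiderivative is F(z) = 4*z**2*cos(z) - 8*z*sin(z) - 8*cos(z).
Then F(pi) - F(0) = (8 - 4*pi**2) - (-8) = 16 - 4*pi**2.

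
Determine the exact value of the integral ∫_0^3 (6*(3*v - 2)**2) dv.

234

Let u = 3*v - 2, so du = 3 dv. When v = 0, u = -2; when v = 3, u = 7.
The integral becomes 2·∫ u**2 du from -2 to 7, with antiderivative 2*u**3/3.
Back in v: F(v) = 2*(3*v - 2)**3/3.
Then F(3) - F(0) = (686/3) - (-16/3) = 234.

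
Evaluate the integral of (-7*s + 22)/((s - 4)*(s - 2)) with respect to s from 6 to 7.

Factor the denominator: s**2 - 6*s + 8 = (s - 2)(s - 4).
Partial fractions: (-7*s + 22)/((s - 4)*(s - 2)) = -4/(s - 2) - 3/(s - 4).
An antiderivative is F(s) = -3*log(s - 4) - 4*log(s - 2).
Then F(7) - F(6) = (-4*log(5) - 3*log(3)) - (-11*log(2)) = -4*log(5) - 3*log(3) + 11*log(2).

-4*log(5) - 3*log(3) + 11*log(2)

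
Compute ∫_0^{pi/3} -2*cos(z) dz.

-sqrt(3)

An antiderivative is F(z) = -2*sin(z).
Then F(pi/3) - F(0) = (-sqrt(3)) - (0) = -sqrt(3).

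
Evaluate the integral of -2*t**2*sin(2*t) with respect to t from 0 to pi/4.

Integrate by parts twice (u = t^2, dv = -2*sin(2*t) dt).
An antiderivative is F(t) = t**2*cos(2*t) - t*sin(2*t) - cos(2*t)/2.
Then F(pi/4) - F(0) = (-pi/4) - (-1/2) = 1/2 - pi/4.

1/2 - pi/4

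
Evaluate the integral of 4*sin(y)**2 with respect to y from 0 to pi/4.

Use the identity sin^2(y) = (1 - cos(2*y))/2.
An antiderivative is F(y) = 2*y - sin(2*y).
Then F(pi/4) - F(0) = (-1 + pi/2) - (0) = -1 + pi/2.

-1 + pi/2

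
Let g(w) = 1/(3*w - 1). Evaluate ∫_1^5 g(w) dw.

An antiderivative is F(w) = log(3*w - 1)/3.
Then F(5) - F(1) = (log(14)/3) - (log(2)/3) = log(7)/3.

log(7)/3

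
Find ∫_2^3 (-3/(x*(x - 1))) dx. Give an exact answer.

Factor the denominator: x**2 - x = x(x - 1).
Partial fractions: -3/(x*(x - 1)) = 3/x - 3/(x - 1).
An antiderivative is F(x) = 3*log(x) - 3*log(x - 1).
Then F(3) - F(2) = (log(27/8)) - (log(8)) = log(27/64).

log(27/64)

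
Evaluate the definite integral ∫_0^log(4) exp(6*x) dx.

Let u = exp(x), so du = exp(x) dx. When x = 0, u = 1; when x = log(4), u = 4.
The integral becomes ∫ u**5 du from 1 to 4, with antiderivative u**6/6.
Back in x: F(x) = exp(6*x)/6.
Then F(log(4)) - F(0) = (2048/3) - (1/6) = 1365/2.

1365/2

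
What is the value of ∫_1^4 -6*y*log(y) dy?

45/2 - 96*log(2)

Integrate by parts once (u = ln y, dv = -6*y dy).
An antiderivative is F(y) = -3*y**2*(2*log(y) - 1)/2.
Then F(4) - F(1) = (24 - 96*log(2)) - (3/2) = 45/2 - 96*log(2).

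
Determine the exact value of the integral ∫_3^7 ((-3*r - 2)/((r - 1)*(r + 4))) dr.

-2*log(11) - log(3) + 2*log(7)

Factor the denominator: r**2 + 3*r - 4 = (r + 4)(r - 1).
Partial fractions: (-3*r - 2)/((r - 1)*(r + 4)) = -2/(r + 4) - 1/(r - 1).
An antiderivative is F(r) = -log(r - 1) - 2*log(r + 4).
Then F(7) - F(3) = (-2*log(11) - log(3) - log(2)) - (-log(98)) = -2*log(11) - log(3) + 2*log(7).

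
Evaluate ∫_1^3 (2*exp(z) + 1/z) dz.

An antiderivative is F(z) = 2*exp(z) + log(z).
Then F(3) - F(1) = (log(3) + 2*exp(3)) - (2*exp(1)) = -2*exp(1) + log(3) + 2*exp(3).

-2*exp(1) + log(3) + 2*exp(3)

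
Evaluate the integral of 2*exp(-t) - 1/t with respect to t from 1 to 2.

-log(2) - 2*exp(-2) + 2*exp(-1)

An antiderivative is F(t) = -log(t) - 2*exp(-t).
Then F(2) - F(1) = (-log(2) - 2*exp(-2)) - (-2*exp(-1)) = -log(2) - 2*exp(-2) + 2*exp(-1).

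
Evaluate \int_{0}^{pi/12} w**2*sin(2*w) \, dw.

-1/4 - sqrt(3)*pi**2/576 + pi/48 + sqrt(3)/8

Integrate by parts twice (u = w^2, dv = sin(2*w) dw).
An antiderivative is F(w) = -w**2*cos(2*w)/2 + w*sin(2*w)/2 + cos(2*w)/4.
Then F(pi/12) - F(0) = (-sqrt(3)*pi**2/576 + pi/48 + sqrt(3)/8) - (1/4) = -1/4 - sqrt(3)*pi**2/576 + pi/48 + sqrt(3)/8.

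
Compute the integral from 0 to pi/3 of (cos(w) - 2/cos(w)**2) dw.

-3*sqrt(3)/2

An antiderivative is F(w) = sin(w) - 2*tan(w).
Then F(pi/3) - F(0) = (-3*sqrt(3)/2) - (0) = -3*sqrt(3)/2.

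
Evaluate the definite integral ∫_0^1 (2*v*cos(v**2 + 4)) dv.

sin(5) - sin(4)

Let u = v**2 + 4, so du = 2*v dv. When v = 0, u = 4; when v = 1, u = 5.
The integral becomes ∫ cos(u) du from 4 to 5, with antiderivative sin(u).
Back in v: F(v) = sin(v**2 + 4).
Then F(1) - F(0) = (sin(5)) - (sin(4)) = sin(5) - sin(4).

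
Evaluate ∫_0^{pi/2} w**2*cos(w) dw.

-2 + pi**2/4

Integrate by parts twice (u = w^2, dv = cos(w) dw).
An antiderivative is F(w) = w**2*sin(w) + 2*w*cos(w) - 2*sin(w).
Then F(pi/2) - F(0) = (-2 + pi**2/4) - (0) = -2 + pi**2/4.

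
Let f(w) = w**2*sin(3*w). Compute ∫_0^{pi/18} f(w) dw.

-2/27 - sqrt(3)*pi**2/1944 + pi/162 + sqrt(3)/27

Integrate by parts twice (u = w^2, dv = sin(3*w) dw).
An antiderivative is F(w) = -w**2*cos(3*w)/3 + 2*w*sin(3*w)/9 + 2*cos(3*w)/27.
Then F(pi/18) - F(0) = (-sqrt(3)*pi**2/1944 + pi/162 + sqrt(3)/27) - (2/27) = -2/27 - sqrt(3)*pi**2/1944 + pi/162 + sqrt(3)/27.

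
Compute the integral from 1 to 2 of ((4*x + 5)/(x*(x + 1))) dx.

Factor the denominator: x**2 + x = (x + 1)x.
Partial fractions: (4*x + 5)/(x*(x + 1)) = -1/(x + 1) + 5/x.
An antiderivative is F(x) = 5*log(x) - log(x + 1).
Then F(2) - F(1) = (log(32/3)) - (-log(2)) = log(64/3).

log(64/3)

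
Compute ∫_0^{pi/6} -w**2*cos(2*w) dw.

Integrate by parts twice (u = w^2, dv = -cos(2*w) dw).
An antiderivative is F(w) = -w**2*sin(2*w)/2 - w*cos(2*w)/2 + sin(2*w)/4.
Then F(pi/6) - F(0) = (-pi/24 - sqrt(3)*pi**2/144 + sqrt(3)/8) - (0) = -pi/24 - sqrt(3)*pi**2/144 + sqrt(3)/8.

-pi/24 - sqrt(3)*pi**2/144 + sqrt(3)/8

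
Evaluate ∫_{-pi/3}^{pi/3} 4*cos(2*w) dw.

An antiderivative is F(w) = 2*sin(2*w).
Then F(pi/3) - F(-pi/3) = (sqrt(3)) - (-sqrt(3)) = 2*sqrt(3).

2*sqrt(3)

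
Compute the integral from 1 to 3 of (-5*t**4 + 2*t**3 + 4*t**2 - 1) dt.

By the power rule, an antiderivative is F(t) = -t**5 + t**4/2 + 4*t**3/3 - t.
Then F(3) - F(1) = (-339/2) - (-1/6) = -508/3.

-508/3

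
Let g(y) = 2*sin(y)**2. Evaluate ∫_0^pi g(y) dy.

pi

Use the identity sin^2(y) = (1 - cos(2*y))/2.
An antiderivative is F(y) = y - sin(2*y)/2.
Then F(pi) - F(0) = (pi) - (0) = pi.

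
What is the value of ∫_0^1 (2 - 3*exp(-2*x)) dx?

(3 + exp(2))*exp(-2)/2

An antiderivative is F(x) = 2*x + 3*exp(-2*x)/2.
Then F(1) - F(0) = (3*exp(-2)/2 + 2) - (3/2) = (3 + exp(2))*exp(-2)/2.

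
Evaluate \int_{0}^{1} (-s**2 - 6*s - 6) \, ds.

-28/3

By the power rule, an antiderivative is F(s) = -s**3/3 - 3*s**2 - 6*s.
Then F(1) - F(0) = (-28/3) - (0) = -28/3.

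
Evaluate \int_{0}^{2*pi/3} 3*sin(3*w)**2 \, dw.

pi

Use the identity sin^2(3*w) = (1 - cos(6*w))/2.
An antiderivative is F(w) = 3*w/2 - sin(6*w)/4.
Then F(2*pi/3) - F(0) = (pi) - (0) = pi.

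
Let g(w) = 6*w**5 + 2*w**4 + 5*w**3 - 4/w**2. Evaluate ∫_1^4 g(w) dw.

By the power rule, an antiderivative is F(w) = w**6 + 2*w**5/5 + 5*w**4/4 + 4/w.
Then F(4) - F(1) = (24133/5) - (133/20) = 96399/20.

96399/20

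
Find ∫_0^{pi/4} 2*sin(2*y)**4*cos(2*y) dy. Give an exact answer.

1/5

Let u = sin(2*y), so du = 2*cos(2*y) dy. When y = 0, u = 0; when y = pi/4, u = 1.
The integral becomes ∫ u**4 du from 0 to 1, with antiderivative u**5/5.
Back in y: F(y) = sin(2*y)**5/5.
Then F(pi/4) - F(0) = (1/5) - (0) = 1/5.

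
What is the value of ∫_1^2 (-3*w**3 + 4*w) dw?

-21/4

By the power rule, an antiderivative is F(w) = -3*w**4/4 + 2*w**2.
Then F(2) - F(1) = (-4) - (5/4) = -21/4.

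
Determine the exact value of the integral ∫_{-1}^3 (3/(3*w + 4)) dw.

An antiderivative is F(w) = log(3*w + 4).
Then F(3) - F(-1) = (log(13)) - (0) = log(13).

log(13)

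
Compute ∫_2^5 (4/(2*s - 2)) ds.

log(16)

An antiderivative is F(s) = 2*log(2*s - 2).
Then F(5) - F(2) = (log(64)) - (log(4)) = log(16).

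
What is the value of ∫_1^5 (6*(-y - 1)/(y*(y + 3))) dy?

-2*log(5) - 4*log(2)

Factor the denominator: y**2 + 3*y = (y + 3)y.
Partial fractions: 6*(-y - 1)/(y*(y + 3)) = -4/(y + 3) - 2/y.
An antiderivative is F(y) = -2*log(y) - 4*log(y + 3).
Then F(5) - F(1) = (-12*log(2) - 2*log(5)) - (-8*log(2)) = -2*log(5) - 4*log(2).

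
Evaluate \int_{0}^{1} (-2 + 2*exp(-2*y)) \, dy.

An antiderivative is F(y) = -2*y - exp(-2*y).
Then F(1) - F(0) = (-2 - exp(-2)) - (-1) = -1 - exp(-2).

-1 - exp(-2)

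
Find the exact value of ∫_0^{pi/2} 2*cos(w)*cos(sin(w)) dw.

Let u = sin(w), so du = cos(w) dw. When w = 0, u = 0; when w = pi/2, u = 1.
The integral becomes 2·∫ cos(u) du from 0 to 1, with antiderivative 2*sin(u).
Back in w: F(w) = 2*sin(sin(w)).
Then F(pi/2) - F(0) = (2*sin(1)) - (0) = 2*sin(1).

2*sin(1)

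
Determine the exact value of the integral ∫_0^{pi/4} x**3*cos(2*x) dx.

-3*pi/16 + pi**3/128 + 3/8

Integrate by parts 3 times (u = x^3, dv = cos(2*x) dx).
An antiderivative is F(x) = x**3*sin(2*x)/2 + 3*x**2*cos(2*x)/4 - 3*x*sin(2*x)/4 - 3*cos(2*x)/8.
Then F(pi/4) - F(0) = (pi*(-24 + pi**2)/128) - (-3/8) = -3*pi/16 + pi**3/128 + 3/8.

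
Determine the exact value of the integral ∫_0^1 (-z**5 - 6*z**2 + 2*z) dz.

-7/6

By the power rule, an antiderivative is F(z) = -z**6/6 - 2*z**3 + z**2.
Then F(1) - F(0) = (-7/6) - (0) = -7/6.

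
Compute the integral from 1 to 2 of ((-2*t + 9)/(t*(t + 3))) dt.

-5*log(5) + 13*log(2)

Factor the denominator: t**2 + 3*t = (t + 3)t.
Partial fractions: (-2*t + 9)/(t*(t + 3)) = -5/(t + 3) + 3/t.
An antiderivative is F(t) = 3*log(t) - 5*log(t + 3).
Then F(2) - F(1) = (-5*log(5) + 3*log(2)) - (-10*log(2)) = -5*log(5) + 13*log(2).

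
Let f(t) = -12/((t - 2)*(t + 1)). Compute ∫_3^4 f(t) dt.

-12*log(2) + 4*log(5)

Factor the denominator: t**2 - t - 2 = (t + 1)(t - 2).
Partial fractions: -12/((t - 2)*(t + 1)) = 4/(t + 1) - 4/(t - 2).
An antiderivative is F(t) = -4*log(t - 2) + 4*log(t + 1).
Then F(4) - F(3) = (-4*log(2) + 4*log(5)) - (8*log(2)) = -12*log(2) + 4*log(5).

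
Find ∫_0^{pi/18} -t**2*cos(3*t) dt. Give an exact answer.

Integrate by parts twice (u = t^2, dv = -cos(3*t) dt).
An antiderivative is F(t) = -t**2*sin(3*t)/3 - 2*t*cos(3*t)/9 + 2*sin(3*t)/27.
Then F(pi/18) - F(0) = (-sqrt(3)*pi/162 - pi**2/1944 + 1/27) - (0) = -sqrt(3)*pi/162 - pi**2/1944 + 1/27.

-sqrt(3)*pi/162 - pi**2/1944 + 1/27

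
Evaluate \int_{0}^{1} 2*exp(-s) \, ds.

An antiderivative is F(s) = -2*exp(-s).
Then F(1) - F(0) = (-2*exp(-1)) - (-2) = 2 - 2*exp(-1).

2 - 2*exp(-1)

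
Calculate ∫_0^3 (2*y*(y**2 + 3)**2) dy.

Let u = y**2 + 3, so du = 2*y dy. When y = 0, u = 3; when y = 3, u = 12.
The integral becomes ∫ u**2 du from 3 to 12, with antiderivative u**3/3.
Back in y: F(y) = (y**2 + 3)**3/3.
Then F(3) - F(0) = (576) - (9) = 567.

567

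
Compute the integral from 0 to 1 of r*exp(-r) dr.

1 - 2*exp(-1)

Integrate by parts once (u = r, dv = exp(-r) dr).
An antiderivative is F(r) = (-r - 1)*exp(-r).
Then F(1) - F(0) = (-2*exp(-1)) - (-1) = 1 - 2*exp(-1).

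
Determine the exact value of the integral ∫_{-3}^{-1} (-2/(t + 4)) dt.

-log(9)

An antiderivative is F(t) = -2*log(t + 4).
Then F(-1) - F(-3) = (-log(9)) - (0) = -log(9).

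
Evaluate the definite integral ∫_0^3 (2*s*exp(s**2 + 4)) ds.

Let u = s**2 + 4, so du = 2*s ds. When s = 0, u = 4; when s = 3, u = 13.
The integral becomes ∫ exp(u) du from 4 to 13, with antiderivative exp(u).
Back in s: F(s) = exp(s**2 + 4).
Then F(3) - F(0) = (exp(13)) - (exp(4)) = -exp(4) + exp(13).

-exp(4) + exp(13)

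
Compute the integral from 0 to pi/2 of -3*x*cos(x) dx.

3 - 3*pi/2

Integrate by parts once (u = x, dv = -3*cos(x) dx).
An antiderivative is F(x) = -3*x*sin(x) - 3*cos(x).
Then F(pi/2) - F(0) = (-3*pi/2) - (-3) = 3 - 3*pi/2.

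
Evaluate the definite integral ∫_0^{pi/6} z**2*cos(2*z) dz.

Integrate by parts twice (u = z^2, dv = cos(2*z) dz).
An antiderivative is F(z) = z**2*sin(2*z)/2 + z*cos(2*z)/2 - sin(2*z)/4.
Then F(pi/6) - F(0) = (-sqrt(3)/8 + sqrt(3)*pi**2/144 + pi/24) - (0) = -sqrt(3)/8 + sqrt(3)*pi**2/144 + pi/24.

-sqrt(3)/8 + sqrt(3)*pi**2/144 + pi/24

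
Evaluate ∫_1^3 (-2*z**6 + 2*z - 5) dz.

By the power rule, an antiderivative is F(z) = -2*z**7/7 + z**2 - 5*z.
Then F(3) - F(1) = (-4416/7) - (-30/7) = -4386/7.

-4386/7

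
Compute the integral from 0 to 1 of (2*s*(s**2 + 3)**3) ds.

175/4

Let u = s**2 + 3, so du = 2*s ds. When s = 0, u = 3; when s = 1, u = 4.
The integral becomes ∫ u**3 du from 3 to 4, with antiderivative u**4/4.
Back in s: F(s) = (s**2 + 3)**4/4.
Then F(1) - F(0) = (64) - (81/4) = 175/4.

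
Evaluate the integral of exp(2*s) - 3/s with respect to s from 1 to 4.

-log(64) - exp(2)/2 + exp(8)/2

An antiderivative is F(s) = exp(2*s)/2 - 3*log(s).
Then F(4) - F(1) = (-log(64) + exp(8)/2) - (exp(2)/2) = -log(64) - exp(2)/2 + exp(8)/2.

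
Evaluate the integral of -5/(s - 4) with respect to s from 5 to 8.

-10*log(2)

An antiderivative is F(s) = -5*log(s - 4).
Then F(8) - F(5) = (-10*log(2)) - (0) = -10*log(2).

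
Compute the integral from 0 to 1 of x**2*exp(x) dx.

-2 + E

Integrate by parts twice (u = x^2, dv = exp(x) dx).
An antiderivative is F(x) = (x**2 - 2*x + 2)*exp(x).
Then F(1) - F(0) = (E) - (2) = -2 + E.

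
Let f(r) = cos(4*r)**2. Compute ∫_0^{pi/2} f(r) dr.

Use the identity cos^2(4*r) = (1 + cos(8*r))/2.
An antiderivative is F(r) = r/2 + sin(8*r)/16.
Then F(pi/2) - F(0) = (pi/4) - (0) = pi/4.

pi/4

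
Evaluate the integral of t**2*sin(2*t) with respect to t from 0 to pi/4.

Integrate by parts twice (u = t^2, dv = sin(2*t) dt).
An antiderivative is F(t) = -t**2*cos(2*t)/2 + t*sin(2*t)/2 + cos(2*t)/4.
Then F(pi/4) - F(0) = (pi/8) - (1/4) = -1/4 + pi/8.

-1/4 + pi/8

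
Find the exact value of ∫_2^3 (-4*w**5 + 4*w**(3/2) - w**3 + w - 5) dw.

-5545/12 - 32*sqrt(2)/5 + 72*sqrt(3)/5

By the power rule, an antiderivative is F(w) = -2*w**6/3 + 8*w**(5/2)/5 - w**4/4 + w**2/2 - 5*w.
Then F(3) - F(2) = (-2067/4 + 72*sqrt(3)/5) - (-164/3 + 32*sqrt(2)/5) = -5545/12 - 32*sqrt(2)/5 + 72*sqrt(3)/5.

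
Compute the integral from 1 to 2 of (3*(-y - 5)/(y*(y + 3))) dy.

-9*log(2) + 2*log(5)

Factor the denominator: y**2 + 3*y = (y + 3)y.
Partial fractions: 3*(-y - 5)/(y*(y + 3)) = 2/(y + 3) - 5/y.
An antiderivative is F(y) = -5*log(y) + 2*log(y + 3).
Then F(2) - F(1) = (log(25/32)) - (log(16)) = -9*log(2) + 2*log(5).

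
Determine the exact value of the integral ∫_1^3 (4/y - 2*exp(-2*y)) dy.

An antiderivative is F(y) = 4*log(y) + exp(-2*y).
Then F(3) - F(1) = (exp(-6) + 4*log(3)) - (exp(-2)) = -exp(-2) + exp(-6) + 4*log(3).

-exp(-2) + exp(-6) + 4*log(3)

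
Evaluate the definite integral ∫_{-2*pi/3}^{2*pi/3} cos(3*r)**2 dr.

2*pi/3

Use the identity cos^2(3*r) = (1 + cos(6*r))/2.
An antiderivative is F(r) = r/2 + sin(6*r)/12.
Then F(2*pi/3) - F(-2*pi/3) = (pi/3) - (-pi/3) = 2*pi/3.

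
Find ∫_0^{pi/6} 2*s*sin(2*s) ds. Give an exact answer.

-pi/12 + sqrt(3)/4

Integrate by parts once (u = s, dv = 2*sin(2*s) ds).
An antiderivative is F(s) = -s*cos(2*s) + sin(2*s)/2.
Then F(pi/6) - F(0) = (-pi/12 + sqrt(3)/4) - (0) = -pi/12 + sqrt(3)/4.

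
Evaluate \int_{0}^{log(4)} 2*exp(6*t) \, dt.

Let u = exp(t), so du = exp(t) dt. When t = 0, u = 1; when t = log(4), u = 4.
The integral becomes 2·∫ u**5 du from 1 to 4, with antiderivative u**6/3.
Back in t: F(t) = exp(6*t)/3.
Then F(log(4)) - F(0) = (4096/3) - (1/3) = 1365.

1365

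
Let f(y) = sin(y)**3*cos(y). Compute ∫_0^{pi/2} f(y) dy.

1/4

Let u = sin(y), so du = cos(y) dy. When y = 0, u = 0; when y = pi/2, u = 1.
The integral becomes ∫ u**3 du from 0 to 1, with antiderivative u**4/4.
Back in y: F(y) = sin(y)**4/4.
Then F(pi/2) - F(0) = (1/4) - (0) = 1/4.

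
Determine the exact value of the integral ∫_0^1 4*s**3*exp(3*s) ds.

8/27 + 16*exp(3)/27

Integrate by parts 3 times (u = s^3, dv = 4*exp(3*s) ds).
An antiderivative is F(s) = (36*s**3 - 36*s**2 + 24*s - 8)*exp(3*s)/27.
Then F(1) - F(0) = (16*exp(3)/27) - (-8/27) = 8/27 + 16*exp(3)/27.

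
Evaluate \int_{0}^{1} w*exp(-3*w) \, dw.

(-4 + exp(3))*exp(-3)/9

Integrate by parts once (u = w, dv = exp(-3*w) dw).
An antiderivative is F(w) = (-3*w - 1)*exp(-3*w)/9.
Then F(1) - F(0) = (-4*exp(-3)/9) - (-1/9) = (-4 + exp(3))*exp(-3)/9.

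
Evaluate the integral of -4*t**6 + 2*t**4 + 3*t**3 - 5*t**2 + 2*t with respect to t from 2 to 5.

By the power rule, an antiderivative is F(t) = -4*t**7/7 + 2*t**5/5 + 3*t**4/4 - 5*t**3/3 + t**2.
Then F(5) - F(2) = (-3621025/84) - (-6056/105) = -6026967/140.

-6026967/140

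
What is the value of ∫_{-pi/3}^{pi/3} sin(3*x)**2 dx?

Use the identity sin^2(3*x) = (1 - cos(6*x))/2.
An antiderivative is F(x) = x/2 - sin(6*x)/12.
Then F(pi/3) - F(-pi/3) = (pi/6) - (-pi/6) = pi/3.

pi/3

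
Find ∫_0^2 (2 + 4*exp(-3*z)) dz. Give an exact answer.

16/3 - 4*exp(-6)/3

An antiderivative is F(z) = 2*z - 4*exp(-3*z)/3.
Then F(2) - F(0) = (4 - 4*exp(-6)/3) - (-4/3) = 16/3 - 4*exp(-6)/3.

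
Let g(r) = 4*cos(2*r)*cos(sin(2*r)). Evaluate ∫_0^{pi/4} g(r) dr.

2*sin(1)

Let u = sin(2*r), so du = 2*cos(2*r) dr. When r = 0, u = 0; when r = pi/4, u = 1.
The integral becomes 2·∫ cos(u) du from 0 to 1, with antiderivative 2*sin(u).
Back in r: F(r) = 2*sin(sin(2*r)).
Then F(pi/4) - F(0) = (2*sin(1)) - (0) = 2*sin(1).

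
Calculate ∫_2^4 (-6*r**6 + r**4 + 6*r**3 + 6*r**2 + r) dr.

By the power rule, an antiderivative is F(r) = -6*r**7/7 + r**5/5 + 3*r**4/2 + 2*r**3 + r**2/2.
Then F(4) - F(2) = (-466152/35) - (-2146/35) = -464006/35.

-464006/35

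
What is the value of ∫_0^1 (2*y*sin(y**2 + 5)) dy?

Let u = y**2 + 5, so du = 2*y dy. When y = 0, u = 5; when y = 1, u = 6.
The integral becomes ∫ sin(u) du from 5 to 6, with antiderivative -cos(u).
Back in y: F(y) = -cos(y**2 + 5).
Then F(1) - F(0) = (-cos(6)) - (-cos(5)) = -cos(6) + cos(5).

-cos(6) + cos(5)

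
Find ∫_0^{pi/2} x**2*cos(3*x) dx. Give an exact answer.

2/27 - pi**2/12

Integrate by parts twice (u = x^2, dv = cos(3*x) dx).
An antiderivative is F(x) = x**2*sin(3*x)/3 + 2*x*cos(3*x)/9 - 2*sin(3*x)/27.
Then F(pi/2) - F(0) = (2/27 - pi**2/12) - (0) = 2/27 - pi**2/12.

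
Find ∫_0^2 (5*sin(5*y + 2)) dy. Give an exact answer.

-cos(12) + cos(2)

Let u = 5*y + 2, so du = 5 dy. When y = 0, u = 2; when y = 2, u = 12.
The integral becomes ∫ sin(u) du from 2 to 12, with antiderivative -cos(u).
Back in y: F(y) = -cos(5*y + 2).
Then F(2) - F(0) = (-cos(12)) - (-cos(2)) = -cos(12) + cos(2).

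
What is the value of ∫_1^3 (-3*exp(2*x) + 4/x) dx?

-3*exp(6)/2 + log(81) + 3*exp(2)/2

An antiderivative is F(x) = -3*exp(2*x)/2 + 4*log(x).
Then F(3) - F(1) = (-3*exp(6)/2 + log(81)) - (-3*exp(2)/2) = -3*exp(6)/2 + log(81) + 3*exp(2)/2.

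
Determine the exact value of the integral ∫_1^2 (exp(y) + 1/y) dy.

An antiderivative is F(y) = exp(y) + log(y).
Then F(2) - F(1) = (log(2) + exp(2)) - (exp(1)) = -exp(1) + log(2) + exp(2).

-exp(1) + log(2) + exp(2)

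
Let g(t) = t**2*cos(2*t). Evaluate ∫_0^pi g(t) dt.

Integrate by parts twice (u = t^2, dv = cos(2*t) dt).
An antiderivative is F(t) = t**2*sin(2*t)/2 + t*cos(2*t)/2 - sin(2*t)/4.
Then F(pi) - F(0) = (pi/2) - (0) = pi/2.

pi/2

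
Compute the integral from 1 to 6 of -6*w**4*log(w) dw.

Integrate by parts once (u = ln w, dv = -6*w**4 dw).
An antiderivative is F(w) = -6*w**5*(5*log(w) - 1)/25.
Then F(6) - F(1) = (46656/25 - 46656*log(6)/5) - (6/25) = 1866 - 46656*log(6)/5.

1866 - 46656*log(6)/5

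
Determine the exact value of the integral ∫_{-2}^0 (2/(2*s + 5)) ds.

log(5)

An antiderivative is F(s) = log(2*s + 5).
Then F(0) - F(-2) = (log(5)) - (0) = log(5).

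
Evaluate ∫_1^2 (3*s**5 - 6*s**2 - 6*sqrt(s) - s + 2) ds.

22 - 8*sqrt(2)

By the power rule, an antiderivative is F(s) = s**6/2 - 4*s**(3/2) - 2*s**3 - s**2/2 + 2*s.
Then F(2) - F(1) = (18 - 8*sqrt(2)) - (-4) = 22 - 8*sqrt(2).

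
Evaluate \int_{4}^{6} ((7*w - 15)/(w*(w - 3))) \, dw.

-5*log(2) + 7*log(3)

Factor the denominator: w**2 - 3*w = w(w - 3).
Partial fractions: (7*w - 15)/(w*(w - 3)) = 5/w + 2/(w - 3).
An antiderivative is F(w) = 5*log(w) + 2*log(w - 3).
Then F(6) - F(4) = (5*log(2) + 7*log(3)) - (10*log(2)) = -5*log(2) + 7*log(3).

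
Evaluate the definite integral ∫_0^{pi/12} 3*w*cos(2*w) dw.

-3/4 + pi/16 + 3*sqrt(3)/8

Integrate by parts once (u = w, dv = 3*cos(2*w) dw).
An antiderivative is F(w) = 3*w*sin(2*w)/2 + 3*cos(2*w)/4.
Then F(pi/12) - F(0) = (pi/16 + 3*sqrt(3)/8) - (3/4) = -3/4 + pi/16 + 3*sqrt(3)/8.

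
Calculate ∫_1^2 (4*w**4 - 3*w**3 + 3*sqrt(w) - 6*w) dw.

By the power rule, an antiderivative is F(w) = 4*w**5/5 - 3*w**4/4 + 2*w**(3/2) - 3*w**2.
Then F(2) - F(1) = (8/5 + 4*sqrt(2)) - (-19/20) = 51/20 + 4*sqrt(2).

51/20 + 4*sqrt(2)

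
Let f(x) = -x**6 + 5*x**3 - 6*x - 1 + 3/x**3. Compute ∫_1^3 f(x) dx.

-4976/21

By the power rule, an antiderivative is F(x) = -x**7/7 + 5*x**4/4 - 3*x**2 - x - 3/(2*x**2).
Then F(3) - F(1) = (-20273/84) - (-123/28) = -4976/21.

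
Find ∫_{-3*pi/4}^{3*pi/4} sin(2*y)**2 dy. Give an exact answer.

Use the identity sin^2(2*y) = (1 - cos(4*y))/2.
An antiderivative is F(y) = y/2 - sin(4*y)/8.
Then F(3*pi/4) - F(-3*pi/4) = (3*pi/8) - (-3*pi/8) = 3*pi/4.

3*pi/4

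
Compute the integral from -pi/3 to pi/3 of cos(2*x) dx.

An antiderivative is F(x) = sin(2*x)/2.
Then F(pi/3) - F(-pi/3) = (sqrt(3)/4) - (-sqrt(3)/4) = sqrt(3)/2.

sqrt(3)/2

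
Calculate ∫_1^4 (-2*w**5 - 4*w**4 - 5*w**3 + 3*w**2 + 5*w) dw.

By the power rule, an antiderivative is F(w) = -w**6/3 - 4*w**5/5 - 5*w**4/4 + w**3 + 5*w**2/2.
Then F(4) - F(1) = (-36008/15) - (67/60) = -48033/20.

-48033/20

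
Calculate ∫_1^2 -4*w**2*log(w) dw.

Integrate by parts once (u = ln w, dv = -4*w**2 dw).
An antiderivative is F(w) = -4*w**3*(3*log(w) - 1)/9.
Then F(2) - F(1) = (32/9 - 32*log(2)/3) - (4/9) = 28/9 - 32*log(2)/3.

28/9 - 32*log(2)/3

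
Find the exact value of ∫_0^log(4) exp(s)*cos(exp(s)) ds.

-sin(1) + sin(4)

Let u = exp(s), so du = exp(s) ds. When s = 0, u = 1; when s = log(4), u = 4.
The integral becomes ∫ cos(u) du from 1 to 4, with antiderivative sin(u).
Back in s: F(s) = sin(exp(s)).
Then F(log(4)) - F(0) = (sin(4)) - (sin(1)) = -sin(1) + sin(4).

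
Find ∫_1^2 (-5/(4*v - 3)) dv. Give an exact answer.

-5*log(5)/4

An antiderivative is F(v) = -5*log(4*v - 3)/4.
Then F(2) - F(1) = (-5*log(5)/4) - (0) = -5*log(5)/4.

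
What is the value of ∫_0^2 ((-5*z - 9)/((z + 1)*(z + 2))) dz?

Factor the denominator: z**2 + 3*z + 2 = (z + 2)(z + 1).
Partial fractions: (-5*z - 9)/((z + 1)*(z + 2)) = -1/(z + 2) - 4/(z + 1).
An antiderivative is F(z) = -4*log(z + 1) - log(z + 2).
Then F(2) - F(0) = (-4*log(3) - 2*log(2)) - (-log(2)) = -4*log(3) - log(2).

-4*log(3) - log(2)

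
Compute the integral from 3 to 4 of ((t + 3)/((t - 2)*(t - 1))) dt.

-4*log(3) + 9*log(2)

Factor the denominator: t**2 - 3*t + 2 = (t - 1)(t - 2).
Partial fractions: (t + 3)/((t - 2)*(t - 1)) = -4/(t - 1) + 5/(t - 2).
An antiderivative is F(t) = 5*log(t - 2) - 4*log(t - 1).
Then F(4) - F(3) = (log(32/81)) - (-log(16)) = -4*log(3) + 9*log(2).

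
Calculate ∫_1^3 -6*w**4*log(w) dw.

1452/25 - 1458*log(3)/5

Integrate by parts once (u = ln w, dv = -6*w**4 dw).
An antiderivative is F(w) = -6*w**5*(5*log(w) - 1)/25.
Then F(3) - F(1) = (1458/25 - 1458*log(3)/5) - (6/25) = 1452/25 - 1458*log(3)/5.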